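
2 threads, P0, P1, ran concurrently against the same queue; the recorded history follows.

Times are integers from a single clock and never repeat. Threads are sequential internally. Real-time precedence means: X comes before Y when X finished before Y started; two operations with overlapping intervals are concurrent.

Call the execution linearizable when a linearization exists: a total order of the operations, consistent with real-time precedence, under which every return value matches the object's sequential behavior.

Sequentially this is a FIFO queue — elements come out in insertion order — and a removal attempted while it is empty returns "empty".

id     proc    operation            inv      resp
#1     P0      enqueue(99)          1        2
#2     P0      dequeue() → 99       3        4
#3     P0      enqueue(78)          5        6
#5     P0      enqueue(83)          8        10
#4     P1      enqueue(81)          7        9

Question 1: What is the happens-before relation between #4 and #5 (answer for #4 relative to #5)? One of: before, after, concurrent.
#4 spans [7,9], #5 spans [8,10]
the intervals overlap in both directions

concurrent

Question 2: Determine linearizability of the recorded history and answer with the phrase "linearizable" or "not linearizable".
a witness: #1, #2, #3, #4, #5
step 1: #1 enqueue(99) — queue <99>
step 2: #2 dequeue() → 99 — queue <>
step 3: #3 enqueue(78) — queue <78>
step 4: #4 enqueue(81) — queue <78,81>
step 5: #5 enqueue(83) — queue <78,81,83>

linearizable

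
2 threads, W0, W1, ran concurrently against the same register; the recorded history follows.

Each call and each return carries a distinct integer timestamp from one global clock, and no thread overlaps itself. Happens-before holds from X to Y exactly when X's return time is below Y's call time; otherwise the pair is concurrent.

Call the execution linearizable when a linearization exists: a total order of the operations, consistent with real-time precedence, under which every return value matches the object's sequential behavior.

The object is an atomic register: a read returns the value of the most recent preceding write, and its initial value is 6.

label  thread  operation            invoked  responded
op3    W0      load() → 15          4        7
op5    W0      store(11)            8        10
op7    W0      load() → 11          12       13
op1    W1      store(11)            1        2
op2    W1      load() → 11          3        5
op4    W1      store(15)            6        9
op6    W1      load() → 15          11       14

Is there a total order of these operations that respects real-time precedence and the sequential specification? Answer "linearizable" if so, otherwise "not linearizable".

the violation lands at event 14, op6's response at time 14: events 1..13 linearize, events 1..14 do not
all 10 real-time-respecting orders fail — 7 completed register operations, no legal replay
take op1, op2, op3, op4, op5, op6, op7: step 3 already fails, because op3 load() → 15 cannot occur there
take op1, op2, op3, op4, op5, op7, op6: step 3 already fails, because op3 load() → 15 cannot occur there

not linearizable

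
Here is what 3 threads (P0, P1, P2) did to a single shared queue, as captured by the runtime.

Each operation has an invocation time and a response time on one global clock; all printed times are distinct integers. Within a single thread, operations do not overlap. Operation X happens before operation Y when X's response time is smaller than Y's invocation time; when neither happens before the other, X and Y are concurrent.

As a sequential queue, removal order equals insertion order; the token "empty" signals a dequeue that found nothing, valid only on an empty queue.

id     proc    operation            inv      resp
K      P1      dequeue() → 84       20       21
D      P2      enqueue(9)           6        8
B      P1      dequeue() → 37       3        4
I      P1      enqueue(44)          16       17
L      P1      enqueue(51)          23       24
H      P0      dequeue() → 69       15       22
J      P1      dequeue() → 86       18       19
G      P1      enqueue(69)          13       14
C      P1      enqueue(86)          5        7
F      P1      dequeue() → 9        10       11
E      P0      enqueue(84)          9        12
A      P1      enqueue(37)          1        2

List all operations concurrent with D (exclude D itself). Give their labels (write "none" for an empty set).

C

D spans [6,8]; an op avoiding the whole window 6..8 is ordered, any other is concurrent
A [1,2]: before
B [3,4]: before
C [5,7]: concurrent
E [9,12]: after
F [10,11]: after
G [13,14]: after
H [15,22]: after
I [16,17]: after
J [18,19]: after
K [20,21]: after
L [23,24]: after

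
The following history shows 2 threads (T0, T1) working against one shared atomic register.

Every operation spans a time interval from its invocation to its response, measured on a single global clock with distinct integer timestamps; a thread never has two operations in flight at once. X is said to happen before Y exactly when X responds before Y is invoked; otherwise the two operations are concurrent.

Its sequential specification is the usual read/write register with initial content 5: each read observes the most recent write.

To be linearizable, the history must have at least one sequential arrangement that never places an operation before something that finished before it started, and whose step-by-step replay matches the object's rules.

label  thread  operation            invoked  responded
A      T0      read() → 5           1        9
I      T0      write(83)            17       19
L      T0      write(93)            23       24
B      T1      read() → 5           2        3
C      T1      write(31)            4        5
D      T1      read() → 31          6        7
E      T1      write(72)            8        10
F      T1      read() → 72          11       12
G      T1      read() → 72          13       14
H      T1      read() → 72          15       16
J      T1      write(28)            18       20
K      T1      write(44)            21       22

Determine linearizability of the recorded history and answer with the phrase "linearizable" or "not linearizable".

a witness: A, B, C, D, E, F, G, H, I, J, K, L
after step 1 (A read() → 5): value 5
after step 2 (B read() → 5): value 5
after step 3 (C write(31)): value 31
after step 4 (D read() → 31): value 31
after step 5 (E write(72)): value 72
after step 6 (F read() → 72): value 72
after step 7 (G read() → 72): value 72
after step 8 (H read() → 72): value 72
after step 9 (I write(83)): value 83
after step 10 (J write(28)): value 28
after step 11 (K write(44)): value 44
after step 12 (L write(93)): value 93

linearizable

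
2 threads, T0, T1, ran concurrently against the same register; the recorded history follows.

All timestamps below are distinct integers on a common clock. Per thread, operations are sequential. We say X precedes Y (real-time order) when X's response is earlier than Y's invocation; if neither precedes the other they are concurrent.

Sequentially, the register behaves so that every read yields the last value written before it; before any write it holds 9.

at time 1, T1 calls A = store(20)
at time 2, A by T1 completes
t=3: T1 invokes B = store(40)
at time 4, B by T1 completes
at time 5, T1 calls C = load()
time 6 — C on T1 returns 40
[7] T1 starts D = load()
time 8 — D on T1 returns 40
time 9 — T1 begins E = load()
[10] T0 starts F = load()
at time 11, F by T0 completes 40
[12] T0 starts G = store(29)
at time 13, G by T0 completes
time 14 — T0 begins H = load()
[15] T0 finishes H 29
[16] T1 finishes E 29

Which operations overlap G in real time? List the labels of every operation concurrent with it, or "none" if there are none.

E

overlap test against G [12,13]: concurrent iff the interval meets 12..13
A [1,2]: before
B [3,4]: before
C [5,6]: before
D [7,8]: before
E [9,16]: concurrent
F [10,11]: before
H [14,15]: after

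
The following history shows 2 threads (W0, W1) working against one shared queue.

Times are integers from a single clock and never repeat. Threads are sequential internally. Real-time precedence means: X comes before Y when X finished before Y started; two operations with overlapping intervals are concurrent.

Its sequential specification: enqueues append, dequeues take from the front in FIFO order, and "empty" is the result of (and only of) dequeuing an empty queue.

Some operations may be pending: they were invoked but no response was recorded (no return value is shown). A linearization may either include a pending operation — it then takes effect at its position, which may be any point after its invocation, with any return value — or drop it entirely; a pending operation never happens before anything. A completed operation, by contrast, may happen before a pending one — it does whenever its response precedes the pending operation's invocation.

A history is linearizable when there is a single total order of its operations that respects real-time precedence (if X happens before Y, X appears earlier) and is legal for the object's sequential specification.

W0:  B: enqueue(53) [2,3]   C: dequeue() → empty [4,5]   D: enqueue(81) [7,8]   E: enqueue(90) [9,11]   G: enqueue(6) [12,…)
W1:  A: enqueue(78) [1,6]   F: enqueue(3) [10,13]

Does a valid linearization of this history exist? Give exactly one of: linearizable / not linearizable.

not linearizable

already the first 5 events (up to C's response at time 5) admit no linearization; the first 4 still do
the sole real-time-consistent order of 2 completed operations fails the queue replay
completion choices over the 1 pending operation (A) were checked; none helps
one such order, B, C (pending dropped), breaks at step 2 where C dequeue() → empty is illegal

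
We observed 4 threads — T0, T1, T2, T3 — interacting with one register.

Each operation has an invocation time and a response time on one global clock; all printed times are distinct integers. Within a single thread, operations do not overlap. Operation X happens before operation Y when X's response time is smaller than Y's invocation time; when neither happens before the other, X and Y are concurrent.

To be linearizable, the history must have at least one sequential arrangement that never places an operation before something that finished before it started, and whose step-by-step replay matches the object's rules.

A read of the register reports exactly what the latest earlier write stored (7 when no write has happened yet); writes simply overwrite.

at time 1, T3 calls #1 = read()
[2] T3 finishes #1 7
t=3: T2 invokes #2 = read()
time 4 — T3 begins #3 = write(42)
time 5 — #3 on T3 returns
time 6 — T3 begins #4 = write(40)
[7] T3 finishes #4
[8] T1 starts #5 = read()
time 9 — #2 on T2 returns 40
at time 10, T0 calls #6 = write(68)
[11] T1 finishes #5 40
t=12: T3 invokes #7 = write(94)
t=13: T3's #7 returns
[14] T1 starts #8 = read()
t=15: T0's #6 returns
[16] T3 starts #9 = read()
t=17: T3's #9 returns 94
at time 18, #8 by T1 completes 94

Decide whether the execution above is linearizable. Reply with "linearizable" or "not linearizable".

linearizable

one valid linearization: #1, #3, #4, #2, #5, #6, #7, #8, #9
after step 1 (#1 read() → 7): value 7
after step 2 (#3 write(42)): value 42
after step 3 (#4 write(40)): value 40
after step 4 (#2 read() → 40): value 40
after step 5 (#5 read() → 40): value 40
after step 6 (#6 write(68)): value 68
after step 7 (#7 write(94)): value 94
after step 8 (#8 read() → 94): value 94
after step 9 (#9 read() → 94): value 94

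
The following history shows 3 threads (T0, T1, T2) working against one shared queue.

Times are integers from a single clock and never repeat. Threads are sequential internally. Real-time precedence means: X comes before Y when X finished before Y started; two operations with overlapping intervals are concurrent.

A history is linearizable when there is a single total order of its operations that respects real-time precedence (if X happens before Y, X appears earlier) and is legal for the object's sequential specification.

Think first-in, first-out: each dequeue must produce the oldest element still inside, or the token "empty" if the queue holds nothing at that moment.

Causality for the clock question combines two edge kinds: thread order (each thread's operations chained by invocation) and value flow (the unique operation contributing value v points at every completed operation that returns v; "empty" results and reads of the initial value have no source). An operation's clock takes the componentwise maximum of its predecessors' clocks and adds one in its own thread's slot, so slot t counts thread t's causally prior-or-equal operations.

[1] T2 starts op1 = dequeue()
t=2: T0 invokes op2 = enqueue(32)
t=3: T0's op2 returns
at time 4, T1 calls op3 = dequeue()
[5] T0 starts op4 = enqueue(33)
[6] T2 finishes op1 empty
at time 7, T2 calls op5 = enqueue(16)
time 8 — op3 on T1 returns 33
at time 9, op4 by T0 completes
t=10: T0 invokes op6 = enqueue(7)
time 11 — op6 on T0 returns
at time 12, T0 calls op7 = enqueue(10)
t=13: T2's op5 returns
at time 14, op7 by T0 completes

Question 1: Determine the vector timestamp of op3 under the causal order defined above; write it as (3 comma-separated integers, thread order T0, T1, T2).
Answer: (2, 1, 0)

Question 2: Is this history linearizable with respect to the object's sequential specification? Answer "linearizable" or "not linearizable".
the violation lands at event 8, op3's response at time 8: events 1..7 linearize, events 1..8 do not
3 orders of the 3 completed queue ops respect real time; none is legal
including or dropping the 2 pending operations (op4, op5) in any combination fails
e.g. op1, op2, op3 (pending dropped): illegal at step 3, since op3 dequeue() → 33 cannot apply there
e.g. op2, op1, op3 (pending dropped): illegal at step 2, since op1 dequeue() → empty cannot apply there

not linearizable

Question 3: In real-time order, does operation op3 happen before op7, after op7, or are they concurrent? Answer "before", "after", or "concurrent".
Answer: before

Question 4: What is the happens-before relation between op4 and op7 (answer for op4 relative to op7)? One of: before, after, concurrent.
Answer: before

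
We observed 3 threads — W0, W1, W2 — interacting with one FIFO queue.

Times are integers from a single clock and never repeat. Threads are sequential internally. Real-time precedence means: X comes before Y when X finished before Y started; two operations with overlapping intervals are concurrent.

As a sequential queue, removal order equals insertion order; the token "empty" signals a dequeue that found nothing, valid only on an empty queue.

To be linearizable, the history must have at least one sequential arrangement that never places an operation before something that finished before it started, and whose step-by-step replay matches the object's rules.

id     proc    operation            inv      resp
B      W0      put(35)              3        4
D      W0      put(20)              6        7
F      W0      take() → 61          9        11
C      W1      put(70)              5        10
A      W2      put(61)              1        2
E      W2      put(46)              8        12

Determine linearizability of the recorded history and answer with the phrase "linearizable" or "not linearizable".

one valid linearization: A, B, C, D, E, F
1. A put(61), leaving queue <61>
2. B put(35), leaving queue <61,35>
3. C put(70), leaving queue <61,35,70>
4. D put(20), leaving queue <61,35,70,20>
5. E put(46), leaving queue <61,35,70,20,46>
6. F take() → 61, leaving queue <35,70,20,46>

linearizable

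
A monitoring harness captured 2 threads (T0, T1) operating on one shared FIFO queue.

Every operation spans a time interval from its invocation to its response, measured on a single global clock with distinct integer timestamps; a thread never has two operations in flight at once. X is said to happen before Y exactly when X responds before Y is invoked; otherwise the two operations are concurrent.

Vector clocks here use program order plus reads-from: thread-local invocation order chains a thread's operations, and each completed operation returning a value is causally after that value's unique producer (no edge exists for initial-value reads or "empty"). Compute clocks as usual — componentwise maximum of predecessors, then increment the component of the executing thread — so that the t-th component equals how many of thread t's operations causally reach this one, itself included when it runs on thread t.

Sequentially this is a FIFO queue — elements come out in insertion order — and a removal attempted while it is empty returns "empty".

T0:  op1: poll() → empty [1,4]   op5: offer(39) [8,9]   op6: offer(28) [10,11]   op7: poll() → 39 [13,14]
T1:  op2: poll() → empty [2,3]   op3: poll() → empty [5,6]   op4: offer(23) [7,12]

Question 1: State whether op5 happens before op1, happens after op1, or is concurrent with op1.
Answer: after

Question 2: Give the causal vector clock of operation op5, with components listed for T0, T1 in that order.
Answer: (2, 0)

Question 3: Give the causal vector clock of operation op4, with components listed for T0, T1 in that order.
Answer: (0, 3)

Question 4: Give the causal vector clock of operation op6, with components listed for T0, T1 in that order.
Answer: (3, 0)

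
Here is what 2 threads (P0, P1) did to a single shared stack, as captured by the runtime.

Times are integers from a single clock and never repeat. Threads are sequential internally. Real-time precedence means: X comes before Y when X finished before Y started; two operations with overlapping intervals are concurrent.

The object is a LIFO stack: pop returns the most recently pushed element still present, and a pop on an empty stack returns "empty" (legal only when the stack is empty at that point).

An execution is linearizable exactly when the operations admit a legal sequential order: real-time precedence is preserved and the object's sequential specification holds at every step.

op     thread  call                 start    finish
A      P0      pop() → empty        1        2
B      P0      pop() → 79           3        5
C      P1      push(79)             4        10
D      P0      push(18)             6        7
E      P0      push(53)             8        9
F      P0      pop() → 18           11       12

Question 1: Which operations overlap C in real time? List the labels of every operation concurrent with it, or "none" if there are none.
B, D, E

concurrent with C ([4,10]): every op whose interval crosses 4..10
A [1,2]: before
B [3,5]: concurrent
D [6,7]: concurrent
E [8,9]: concurrent
F [11,12]: after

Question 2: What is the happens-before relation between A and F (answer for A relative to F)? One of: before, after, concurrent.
before

A spans [1,2], F spans [11,12]
resp(A)=2 < inv(F)=11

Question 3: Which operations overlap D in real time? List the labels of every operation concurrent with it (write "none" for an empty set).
C

D spans [6,7]: anything still running between times 6 and 7 counts as concurrent
A [1,2]: before
B [3,5]: before
C [4,10]: concurrent
E [8,9]: after
F [11,12]: after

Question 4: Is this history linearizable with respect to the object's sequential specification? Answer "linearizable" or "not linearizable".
not linearizable

already the first 12 events (up to F's response at time 12) admit no linearization; the first 11 still do
the 6 completed operations admit 4 real-time orders; each fails the stack replay
one such order, A, B, C, D, E, F, breaks at step 2 where B pop() → 79 is illegal
one such order, A, B, D, C, E, F, breaks at step 2 where B pop() → 79 is illegal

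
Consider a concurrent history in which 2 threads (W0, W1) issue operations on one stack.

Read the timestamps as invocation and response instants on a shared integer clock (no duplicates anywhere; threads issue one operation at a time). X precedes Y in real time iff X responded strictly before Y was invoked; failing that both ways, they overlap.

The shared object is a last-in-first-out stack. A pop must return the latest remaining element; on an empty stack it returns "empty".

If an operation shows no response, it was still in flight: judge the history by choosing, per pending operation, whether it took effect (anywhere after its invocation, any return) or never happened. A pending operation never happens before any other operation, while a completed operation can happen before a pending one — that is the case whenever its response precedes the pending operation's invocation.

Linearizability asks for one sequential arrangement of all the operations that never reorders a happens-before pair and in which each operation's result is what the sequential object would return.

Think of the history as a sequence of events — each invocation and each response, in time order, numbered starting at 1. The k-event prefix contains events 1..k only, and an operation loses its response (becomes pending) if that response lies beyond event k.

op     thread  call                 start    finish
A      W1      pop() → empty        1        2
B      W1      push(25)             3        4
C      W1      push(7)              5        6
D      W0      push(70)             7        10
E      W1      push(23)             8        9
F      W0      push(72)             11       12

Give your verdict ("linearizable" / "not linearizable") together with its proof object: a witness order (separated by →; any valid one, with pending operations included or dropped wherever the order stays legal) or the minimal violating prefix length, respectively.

1. A pop() → empty, leaving stack <>
2. B push(25), leaving stack <25>
3. C push(7), leaving stack <25,7>
4. D push(70), leaving stack <25,7,70>
5. E push(23), leaving stack <25,7,70,23>
6. F push(72), leaving stack <25,7,70,23,72>

linearizable — witness: A → B → C → D → E → F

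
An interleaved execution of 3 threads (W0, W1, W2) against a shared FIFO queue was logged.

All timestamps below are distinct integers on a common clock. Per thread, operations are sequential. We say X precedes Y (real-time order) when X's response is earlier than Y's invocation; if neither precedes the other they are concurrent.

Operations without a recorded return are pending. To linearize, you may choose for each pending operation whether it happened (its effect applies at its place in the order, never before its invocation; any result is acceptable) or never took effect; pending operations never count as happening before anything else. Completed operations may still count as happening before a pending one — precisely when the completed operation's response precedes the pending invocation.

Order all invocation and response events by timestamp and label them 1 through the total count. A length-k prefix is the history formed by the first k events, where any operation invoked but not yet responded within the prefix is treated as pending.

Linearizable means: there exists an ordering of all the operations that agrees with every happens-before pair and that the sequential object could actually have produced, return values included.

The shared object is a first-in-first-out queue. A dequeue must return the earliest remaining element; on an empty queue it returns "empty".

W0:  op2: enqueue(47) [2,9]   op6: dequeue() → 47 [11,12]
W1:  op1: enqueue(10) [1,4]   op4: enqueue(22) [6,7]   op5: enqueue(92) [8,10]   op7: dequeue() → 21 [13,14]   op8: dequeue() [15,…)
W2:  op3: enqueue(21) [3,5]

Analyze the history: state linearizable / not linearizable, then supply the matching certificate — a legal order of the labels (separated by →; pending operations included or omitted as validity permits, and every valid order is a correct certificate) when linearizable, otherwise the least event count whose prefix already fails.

linearizable — witness: op2 → op3 → op1 → op4 → op5 → op6 → op7

after step 1 (op2 enqueue(47)): queue <47>
after step 2 (op3 enqueue(21)): queue <47,21>
after step 3 (op1 enqueue(10)): queue <47,21,10>
after step 4 (op4 enqueue(22)): queue <47,21,10,22>
after step 5 (op5 enqueue(92)): queue <47,21,10,22,92>
after step 6 (op6 dequeue() → 47): queue <21,10,22,92>
after step 7 (op7 dequeue() → 21): queue <10,22,92>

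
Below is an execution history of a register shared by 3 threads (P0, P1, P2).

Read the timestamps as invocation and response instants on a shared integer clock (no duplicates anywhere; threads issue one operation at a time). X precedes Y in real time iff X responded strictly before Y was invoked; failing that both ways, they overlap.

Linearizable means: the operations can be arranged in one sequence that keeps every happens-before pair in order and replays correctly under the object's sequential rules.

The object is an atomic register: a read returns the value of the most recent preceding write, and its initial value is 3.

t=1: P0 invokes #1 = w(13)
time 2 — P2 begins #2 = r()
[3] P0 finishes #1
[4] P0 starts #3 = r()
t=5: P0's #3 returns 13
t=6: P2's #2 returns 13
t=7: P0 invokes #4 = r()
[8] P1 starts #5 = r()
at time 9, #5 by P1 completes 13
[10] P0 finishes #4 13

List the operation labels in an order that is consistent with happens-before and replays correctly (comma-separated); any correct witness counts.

step 1: #1 w(13) — value 13
step 2: #2 r() → 13 — value 13
step 3: #3 r() → 13 — value 13
step 4: #4 r() → 13 — value 13
step 5: #5 r() → 13 — value 13

#1, #2, #3, #4, #5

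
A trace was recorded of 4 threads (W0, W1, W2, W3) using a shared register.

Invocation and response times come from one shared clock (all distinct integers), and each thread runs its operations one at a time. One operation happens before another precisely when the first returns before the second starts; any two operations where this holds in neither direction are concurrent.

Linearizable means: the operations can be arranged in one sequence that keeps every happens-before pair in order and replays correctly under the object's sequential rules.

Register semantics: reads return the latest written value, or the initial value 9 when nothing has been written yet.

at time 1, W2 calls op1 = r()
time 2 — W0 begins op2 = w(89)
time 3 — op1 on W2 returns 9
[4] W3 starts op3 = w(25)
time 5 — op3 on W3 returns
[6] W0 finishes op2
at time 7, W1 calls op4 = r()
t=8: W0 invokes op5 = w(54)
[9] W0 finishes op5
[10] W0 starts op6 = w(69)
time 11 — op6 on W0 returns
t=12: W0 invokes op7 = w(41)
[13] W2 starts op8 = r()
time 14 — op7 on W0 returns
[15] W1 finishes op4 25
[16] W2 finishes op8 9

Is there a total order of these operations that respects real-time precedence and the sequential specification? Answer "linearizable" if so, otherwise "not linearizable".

the violation lands at event 16, op8's response at time 16: events 1..15 linearize, events 1..16 do not
all 30 real-time-respecting orders fail — 8 completed register operations, no legal replay
e.g. op1, op2, op3, op4, op5, op6, op7, op8: illegal at step 8, since op8 r() → 9 cannot apply there
e.g. op1, op2, op3, op4, op5, op6, op8, op7: illegal at step 7, since op8 r() → 9 cannot apply there

not linearizable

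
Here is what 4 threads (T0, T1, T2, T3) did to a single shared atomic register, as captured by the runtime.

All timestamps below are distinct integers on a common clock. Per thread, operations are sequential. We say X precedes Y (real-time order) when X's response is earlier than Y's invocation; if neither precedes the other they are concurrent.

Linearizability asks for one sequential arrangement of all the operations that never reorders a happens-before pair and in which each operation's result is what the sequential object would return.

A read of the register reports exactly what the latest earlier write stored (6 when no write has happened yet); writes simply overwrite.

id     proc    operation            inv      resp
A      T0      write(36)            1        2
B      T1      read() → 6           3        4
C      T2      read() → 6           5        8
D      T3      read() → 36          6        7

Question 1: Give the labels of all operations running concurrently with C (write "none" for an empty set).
D

overlap test against C [5,8]: concurrent iff the interval meets 5..8
A [1,2]: before
B [3,4]: before
D [6,7]: concurrent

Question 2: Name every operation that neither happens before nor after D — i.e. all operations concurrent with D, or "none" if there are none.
C

D spans [6,7]; an op avoiding the whole window 6..7 is ordered, any other is concurrent
A [1,2]: before
B [3,4]: before
C [5,8]: concurrent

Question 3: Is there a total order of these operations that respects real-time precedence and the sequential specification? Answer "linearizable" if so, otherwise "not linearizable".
not linearizable

the violation lands at event 4, B's response at time 4: events 1..3 linearize, events 1..4 do not
exhaustive check: the 2 completed atomic register ops admit one real-time order; illegal
sample order A, B stalls at step 2 — B read() → 6 has no legal effect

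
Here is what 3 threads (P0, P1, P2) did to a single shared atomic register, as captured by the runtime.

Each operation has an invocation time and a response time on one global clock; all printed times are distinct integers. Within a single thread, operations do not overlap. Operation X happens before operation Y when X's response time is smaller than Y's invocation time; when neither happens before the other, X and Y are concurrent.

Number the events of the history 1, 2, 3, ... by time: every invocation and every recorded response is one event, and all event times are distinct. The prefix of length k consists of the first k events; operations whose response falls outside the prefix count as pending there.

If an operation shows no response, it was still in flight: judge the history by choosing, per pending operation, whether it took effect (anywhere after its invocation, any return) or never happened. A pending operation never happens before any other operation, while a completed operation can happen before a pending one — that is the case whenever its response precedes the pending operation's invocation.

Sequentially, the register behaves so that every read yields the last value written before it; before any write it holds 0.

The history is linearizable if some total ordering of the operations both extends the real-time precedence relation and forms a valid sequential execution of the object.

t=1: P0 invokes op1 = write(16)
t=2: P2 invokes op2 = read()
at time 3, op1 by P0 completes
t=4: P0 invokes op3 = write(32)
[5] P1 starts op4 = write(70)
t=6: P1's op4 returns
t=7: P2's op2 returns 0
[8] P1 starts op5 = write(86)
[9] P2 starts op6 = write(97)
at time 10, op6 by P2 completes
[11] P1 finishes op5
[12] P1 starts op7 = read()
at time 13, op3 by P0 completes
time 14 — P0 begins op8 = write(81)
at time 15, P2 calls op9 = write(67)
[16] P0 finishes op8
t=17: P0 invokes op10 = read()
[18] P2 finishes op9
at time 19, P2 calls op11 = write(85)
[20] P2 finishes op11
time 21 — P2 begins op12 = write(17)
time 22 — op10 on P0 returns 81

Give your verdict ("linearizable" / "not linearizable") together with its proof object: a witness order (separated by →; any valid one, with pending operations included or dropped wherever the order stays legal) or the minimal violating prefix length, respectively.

linearizable — witness: op2 → op1 → op3 → op4 → op5 → op6 → op7 → op8 → op10 → op9 → op11

1. op2 read() → 0, leaving value 0
2. op1 write(16), leaving value 16
3. op3 write(32), leaving value 32
4. op4 write(70), leaving value 70
5. op5 write(86), leaving value 86
6. op6 write(97), leaving value 97
7. op7 read() (pending, included), leaving value 97
8. op8 write(81), leaving value 81
9. op10 read() → 81, leaving value 81
10. op9 write(67), leaving value 67
11. op11 write(85), leaving value 85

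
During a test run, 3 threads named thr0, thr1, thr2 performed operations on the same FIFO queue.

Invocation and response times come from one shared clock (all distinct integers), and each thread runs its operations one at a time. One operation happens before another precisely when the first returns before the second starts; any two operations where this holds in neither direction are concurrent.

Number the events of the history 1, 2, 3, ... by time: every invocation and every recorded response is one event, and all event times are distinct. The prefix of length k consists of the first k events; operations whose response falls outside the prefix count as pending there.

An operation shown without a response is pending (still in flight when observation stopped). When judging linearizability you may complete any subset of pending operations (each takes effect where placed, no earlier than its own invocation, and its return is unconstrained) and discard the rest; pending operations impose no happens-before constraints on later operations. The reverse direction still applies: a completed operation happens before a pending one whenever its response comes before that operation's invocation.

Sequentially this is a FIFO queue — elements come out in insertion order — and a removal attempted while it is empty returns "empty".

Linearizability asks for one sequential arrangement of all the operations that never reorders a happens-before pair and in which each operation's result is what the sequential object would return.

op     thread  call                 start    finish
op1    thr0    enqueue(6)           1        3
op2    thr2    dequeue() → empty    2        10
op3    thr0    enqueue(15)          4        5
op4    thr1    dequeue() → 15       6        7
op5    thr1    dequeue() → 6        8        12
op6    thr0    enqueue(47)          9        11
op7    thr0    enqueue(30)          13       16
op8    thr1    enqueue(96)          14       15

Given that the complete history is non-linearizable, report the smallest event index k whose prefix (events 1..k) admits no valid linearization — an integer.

events 1..9 are still linearizable — one witness is op1, op2, op3, op4:
after step 1 (op1 enqueue(6)): queue <6>
after step 2 (op2 dequeue() (pending, included)): queue <>
after step 3 (op3 enqueue(15)): queue <15>
after step 4 (op4 dequeue() → 15): queue <>
include event 10 — op2 responding at 10 — and every candidate order breaks
no completion choice of the 2 pending operations (op5, op6) rescues it — every subset was tried
take op1, op2, op3, op4 (pending dropped): step 2 already fails, because op2 dequeue() → empty cannot occur there
take op1, op3, op2, op4 (pending dropped): step 3 already fails, because op2 dequeue() → empty cannot occur there

10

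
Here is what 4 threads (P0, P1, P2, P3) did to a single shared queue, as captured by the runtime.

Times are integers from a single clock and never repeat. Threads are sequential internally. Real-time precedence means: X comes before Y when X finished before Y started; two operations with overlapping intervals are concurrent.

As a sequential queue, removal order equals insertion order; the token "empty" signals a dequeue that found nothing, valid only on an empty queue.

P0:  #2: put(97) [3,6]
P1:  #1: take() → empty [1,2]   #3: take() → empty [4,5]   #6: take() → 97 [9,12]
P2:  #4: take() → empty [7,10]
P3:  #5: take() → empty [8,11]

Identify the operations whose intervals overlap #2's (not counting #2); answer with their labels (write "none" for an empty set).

#2 spans [3,6]; an op avoiding the whole window 3..6 is ordered, any other is concurrent
#1 [1,2]: before
#3 [4,5]: concurrent
#4 [7,10]: after
#5 [8,11]: after
#6 [9,12]: after

#3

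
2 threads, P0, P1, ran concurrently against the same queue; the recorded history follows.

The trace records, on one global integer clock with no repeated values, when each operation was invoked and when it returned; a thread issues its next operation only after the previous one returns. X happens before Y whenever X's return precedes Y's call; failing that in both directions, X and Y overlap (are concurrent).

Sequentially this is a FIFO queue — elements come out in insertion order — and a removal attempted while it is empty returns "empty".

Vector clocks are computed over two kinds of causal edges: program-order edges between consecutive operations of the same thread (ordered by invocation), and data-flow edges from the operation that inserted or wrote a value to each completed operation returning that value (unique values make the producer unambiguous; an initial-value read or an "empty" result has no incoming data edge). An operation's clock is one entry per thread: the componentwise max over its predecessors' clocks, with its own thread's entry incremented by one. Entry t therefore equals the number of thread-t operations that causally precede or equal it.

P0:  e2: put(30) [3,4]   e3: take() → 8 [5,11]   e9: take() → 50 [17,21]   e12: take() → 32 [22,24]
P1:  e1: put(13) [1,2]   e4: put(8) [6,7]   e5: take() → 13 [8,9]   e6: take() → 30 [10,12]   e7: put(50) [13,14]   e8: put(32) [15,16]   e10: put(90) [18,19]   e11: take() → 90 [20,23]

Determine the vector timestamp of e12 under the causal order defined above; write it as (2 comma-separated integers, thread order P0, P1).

no predecessors for e1 (invoked 1): P1 increments from zero → (0, 1)
no predecessors for e2 (invoked 3): P0 increments from zero → (1, 0)
invoked at 6, e4 merges VC(e1)=(0, 1) and bumps P1's slot → (0, 2)
invoked at 8, e5 merges VC(e1)=(0, 1), VC(e4)=(0, 2) and bumps P1's slot → (0, 3)
invoked at 5, e3 merges VC(e2)=(1, 0), VC(e4)=(0, 2) and bumps P0's slot → (2, 2)
invoked at 10, e6 merges VC(e2)=(1, 0), VC(e5)=(0, 3) and bumps P1's slot → (1, 4)
invoked at 13, e7 merges VC(e6)=(1, 4) and bumps P1's slot → (1, 5)
invoked at 15, e8 merges VC(e7)=(1, 5) and bumps P1's slot → (1, 6)
invoked at 18, e10 merges VC(e8)=(1, 6) and bumps P1's slot → (1, 7)
invoked at 17, e9 merges VC(e3)=(2, 2), VC(e7)=(1, 5) and bumps P0's slot → (3, 5)
invoked at 20, e11 merges VC(e10)=(1, 7) and bumps P1's slot → (1, 8)
invoked at 22, e12 merges VC(e8)=(1, 6), VC(e9)=(3, 5) and bumps P0's slot → (4, 6)
target: VC(e12) = (4, 6)

(4, 6)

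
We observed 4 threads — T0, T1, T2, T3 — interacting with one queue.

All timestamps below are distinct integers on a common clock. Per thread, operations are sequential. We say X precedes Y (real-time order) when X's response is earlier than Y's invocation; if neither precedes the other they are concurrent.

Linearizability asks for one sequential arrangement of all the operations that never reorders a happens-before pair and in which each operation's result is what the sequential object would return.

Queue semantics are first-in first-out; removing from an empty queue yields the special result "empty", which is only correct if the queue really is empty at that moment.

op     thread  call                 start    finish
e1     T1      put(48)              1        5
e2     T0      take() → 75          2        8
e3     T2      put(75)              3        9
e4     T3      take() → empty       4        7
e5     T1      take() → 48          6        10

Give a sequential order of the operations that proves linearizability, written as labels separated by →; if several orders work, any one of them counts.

e1 → e3 → e5 → e2 → e4

after step 1 (e1 put(48)): queue <48>
after step 2 (e3 put(75)): queue <48,75>
after step 3 (e5 take() → 48): queue <75>
after step 4 (e2 take() → 75): queue <>
after step 5 (e4 take() → empty): queue <>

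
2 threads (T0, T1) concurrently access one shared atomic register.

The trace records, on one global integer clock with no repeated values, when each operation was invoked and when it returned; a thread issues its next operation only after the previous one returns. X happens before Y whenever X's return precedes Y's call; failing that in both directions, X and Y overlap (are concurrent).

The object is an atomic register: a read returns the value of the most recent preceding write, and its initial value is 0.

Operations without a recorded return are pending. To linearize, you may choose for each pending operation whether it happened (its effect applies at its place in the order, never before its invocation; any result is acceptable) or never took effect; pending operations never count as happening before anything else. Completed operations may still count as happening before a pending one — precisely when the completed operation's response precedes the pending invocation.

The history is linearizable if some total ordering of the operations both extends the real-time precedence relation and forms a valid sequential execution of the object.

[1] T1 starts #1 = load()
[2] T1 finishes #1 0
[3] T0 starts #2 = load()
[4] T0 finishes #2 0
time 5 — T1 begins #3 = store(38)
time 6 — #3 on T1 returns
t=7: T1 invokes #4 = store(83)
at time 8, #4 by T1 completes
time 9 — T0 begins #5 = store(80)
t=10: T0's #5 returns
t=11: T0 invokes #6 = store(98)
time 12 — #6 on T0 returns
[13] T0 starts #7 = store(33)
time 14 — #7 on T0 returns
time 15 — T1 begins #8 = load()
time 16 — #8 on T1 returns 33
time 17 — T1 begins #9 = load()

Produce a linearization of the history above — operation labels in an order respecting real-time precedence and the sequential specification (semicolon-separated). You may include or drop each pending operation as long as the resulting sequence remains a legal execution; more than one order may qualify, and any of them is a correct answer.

step 1: #1 load() → 0 — value 0
step 2: #2 load() → 0 — value 0
step 3: #3 store(38) — value 38
step 4: #4 store(83) — value 83
step 5: #5 store(80) — value 80
step 6: #6 store(98) — value 98
step 7: #7 store(33) — value 33
step 8: #8 load() → 33 — value 33

#1; #2; #3; #4; #5; #6; #7; #8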